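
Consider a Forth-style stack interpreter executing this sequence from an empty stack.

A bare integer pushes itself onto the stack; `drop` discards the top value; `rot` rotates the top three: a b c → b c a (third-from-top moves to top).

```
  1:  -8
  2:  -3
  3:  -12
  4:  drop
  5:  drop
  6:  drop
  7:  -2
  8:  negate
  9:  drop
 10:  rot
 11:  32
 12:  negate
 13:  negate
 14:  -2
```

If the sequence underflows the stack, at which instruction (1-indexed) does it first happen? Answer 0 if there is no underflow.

10

-8     → -8
-3     → -8 -3
-12    → -8 -3 -12
drop   → -8 -3
drop   → -8
drop   → (empty)
-2     → -2
negate → 2
drop   → (empty)
rot  — needs 3 operands, stack has 0 → underflow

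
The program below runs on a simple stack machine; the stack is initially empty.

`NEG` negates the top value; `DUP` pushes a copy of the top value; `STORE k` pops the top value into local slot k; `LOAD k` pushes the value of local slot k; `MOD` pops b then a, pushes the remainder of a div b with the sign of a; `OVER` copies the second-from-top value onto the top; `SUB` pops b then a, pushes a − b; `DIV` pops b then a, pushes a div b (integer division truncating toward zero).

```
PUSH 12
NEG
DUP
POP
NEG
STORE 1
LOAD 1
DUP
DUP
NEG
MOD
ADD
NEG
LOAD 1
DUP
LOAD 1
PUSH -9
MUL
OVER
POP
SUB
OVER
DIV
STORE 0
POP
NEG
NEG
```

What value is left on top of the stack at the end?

PUSH 12 : [12]
NEG     : [-12]
DUP     : [-12, -12]
POP     : [-12]
NEG     : [12]
STORE 1 : []
LOAD 1  : [12]
DUP     : [12, 12]
DUP     : [12, 12, 12]
NEG     : [12, 12, -12]
MOD     : [12, 0]
ADD     : [12]
NEG     : [-12]
LOAD 1  : [-12, 12]
DUP     : [-12, 12, 12]
LOAD 1  : [-12, 12, 12, 12]
PUSH -9 : [-12, 12, 12, 12, -9]
MUL     : [-12, 12, 12, -108]
OVER    : [-12, 12, 12, -108, 12]
POP     : [-12, 12, 12, -108]
SUB     : [-12, 12, 120]
OVER    : [-12, 12, 120, 12]
DIV     : [-12, 12, 10]
STORE 0 : [-12, 12]
POP     : [-12]
NEG     : [12]
NEG     : [-12]

-12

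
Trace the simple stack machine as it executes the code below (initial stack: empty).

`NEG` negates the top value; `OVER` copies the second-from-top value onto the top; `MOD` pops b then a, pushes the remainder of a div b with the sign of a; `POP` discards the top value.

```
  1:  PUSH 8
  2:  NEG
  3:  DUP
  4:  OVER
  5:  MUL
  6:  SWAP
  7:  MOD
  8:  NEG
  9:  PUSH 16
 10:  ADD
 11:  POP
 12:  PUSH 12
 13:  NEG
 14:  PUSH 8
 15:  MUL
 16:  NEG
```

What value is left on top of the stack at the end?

PUSH 8  → 8
NEG     → -8
DUP     → -8 -8
OVER    → -8 -8 -8
MUL     → -8 64
SWAP    → 64 -8
MOD     → 0
NEG     → 0
PUSH 16 → 0 16
ADD     → 16
POP     → (empty)
PUSH 12 → 12
NEG     → -12
PUSH 8  → -12 8
MUL     → -96
NEG     → 96

96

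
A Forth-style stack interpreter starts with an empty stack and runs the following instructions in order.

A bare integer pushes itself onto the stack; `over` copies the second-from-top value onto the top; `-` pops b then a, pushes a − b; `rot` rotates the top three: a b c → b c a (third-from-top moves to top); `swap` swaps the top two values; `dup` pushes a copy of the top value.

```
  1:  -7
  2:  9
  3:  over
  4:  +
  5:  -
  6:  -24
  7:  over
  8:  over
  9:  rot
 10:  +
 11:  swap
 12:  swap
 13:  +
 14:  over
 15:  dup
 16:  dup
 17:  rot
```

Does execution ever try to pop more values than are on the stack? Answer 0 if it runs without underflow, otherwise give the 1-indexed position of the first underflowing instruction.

0

-7   -> [-7]
9    -> [-7, 9]
over -> [-7, 9, -7]
+    -> [-7, 2]
-    -> [-9]
-24  -> [-9, -24]
over -> [-9, -24, -9]
over -> [-9, -24, -9, -24]
rot  -> [-9, -9, -24, -24]
+    -> [-9, -9, -48]
swap -> [-9, -48, -9]
swap -> [-9, -9, -48]
+    -> [-9, -57]
over -> [-9, -57, -9]
dup  -> [-9, -57, -9, -9]
dup  -> [-9, -57, -9, -9, -9]
rot  -> [-9, -57, -9, -9, -9]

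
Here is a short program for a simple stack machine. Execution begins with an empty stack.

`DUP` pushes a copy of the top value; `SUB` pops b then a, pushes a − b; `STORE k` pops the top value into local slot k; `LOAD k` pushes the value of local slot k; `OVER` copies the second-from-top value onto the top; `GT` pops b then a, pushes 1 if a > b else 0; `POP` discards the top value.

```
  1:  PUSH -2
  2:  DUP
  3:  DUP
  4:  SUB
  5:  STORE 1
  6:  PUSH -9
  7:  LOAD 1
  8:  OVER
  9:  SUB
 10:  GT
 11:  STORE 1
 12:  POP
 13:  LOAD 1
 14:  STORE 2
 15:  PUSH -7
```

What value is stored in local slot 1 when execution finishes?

PUSH -2 : [-2]
DUP     : [-2, -2]
DUP     : [-2, -2, -2]
SUB     : [-2, 0]
STORE 1 : [-2]
PUSH -9 : [-2, -9]
LOAD 1  : [-2, -9, 0]
OVER    : [-2, -9, 0, -9]
SUB     : [-2, -9, 9]
GT      : [-2, 0]
STORE 1 : [-2]
POP     : []
LOAD 1  : [0]
STORE 2 : []
PUSH -7 : [-7]

0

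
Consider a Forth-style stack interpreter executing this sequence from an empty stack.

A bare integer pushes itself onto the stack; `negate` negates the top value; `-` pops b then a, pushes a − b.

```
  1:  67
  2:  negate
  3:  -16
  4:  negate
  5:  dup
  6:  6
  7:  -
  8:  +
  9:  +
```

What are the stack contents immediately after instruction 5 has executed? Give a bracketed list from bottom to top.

67      [67]
negate  [-67]
-16     [-67, -16]
negate  [-67, 16]
dup     [-67, 16, 16]

[-67, 16, 16]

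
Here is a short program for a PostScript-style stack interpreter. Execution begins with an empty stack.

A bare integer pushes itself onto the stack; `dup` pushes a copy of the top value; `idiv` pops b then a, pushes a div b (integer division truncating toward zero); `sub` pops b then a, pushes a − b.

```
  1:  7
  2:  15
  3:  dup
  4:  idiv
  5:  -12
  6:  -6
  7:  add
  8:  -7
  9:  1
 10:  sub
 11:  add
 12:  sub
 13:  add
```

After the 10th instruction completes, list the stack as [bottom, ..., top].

7    : 7
15   : 7 15
dup  : 7 15 15
idiv : 7 1
-12  : 7 1 -12
-6   : 7 1 -12 -6
add  : 7 1 -18
-7   : 7 1 -18 -7
1    : 7 1 -18 -7 1
sub  : 7 1 -18 -8

[7, 1, -18, -8]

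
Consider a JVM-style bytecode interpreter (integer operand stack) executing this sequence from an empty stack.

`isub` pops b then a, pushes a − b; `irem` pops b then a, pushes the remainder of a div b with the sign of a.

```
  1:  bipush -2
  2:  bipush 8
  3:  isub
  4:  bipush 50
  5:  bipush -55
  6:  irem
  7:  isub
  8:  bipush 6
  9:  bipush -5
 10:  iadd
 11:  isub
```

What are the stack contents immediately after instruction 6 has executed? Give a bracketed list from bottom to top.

bipush -2  : [-2]
bipush 8   : [-2, 8]
isub       : [-10]
bipush 50  : [-10, 50]
bipush -55 : [-10, 50, -55]
irem       : [-10, 50]

[-10, 50]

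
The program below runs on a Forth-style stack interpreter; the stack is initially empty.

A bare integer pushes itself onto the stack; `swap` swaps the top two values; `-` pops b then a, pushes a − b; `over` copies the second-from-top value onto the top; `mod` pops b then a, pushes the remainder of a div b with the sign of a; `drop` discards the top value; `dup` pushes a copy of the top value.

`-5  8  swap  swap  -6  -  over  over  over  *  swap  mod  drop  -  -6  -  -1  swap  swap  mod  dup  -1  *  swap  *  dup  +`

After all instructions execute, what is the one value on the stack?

-5    [-5]
8     [-5, 8]
swap  [8, -5]
swap  [-5, 8]
-6    [-5, 8, -6]
-     [-5, 14]
over  [-5, 14, -5]
over  [-5, 14, -5, 14]
over  [-5, 14, -5, 14, -5]
*     [-5, 14, -5, -70]
swap  [-5, 14, -70, -5]
mod   [-5, 14, 0]
drop  [-5, 14]
-     [-19]
-6    [-19, -6]
-     [-13]
-1    [-13, -1]
swap  [-1, -13]
swap  [-13, -1]
mod   [0]
dup   [0, 0]
-1    [0, 0, -1]
*     [0, 0]
swap  [0, 0]
*     [0]
dup   [0, 0]
+     [0]

0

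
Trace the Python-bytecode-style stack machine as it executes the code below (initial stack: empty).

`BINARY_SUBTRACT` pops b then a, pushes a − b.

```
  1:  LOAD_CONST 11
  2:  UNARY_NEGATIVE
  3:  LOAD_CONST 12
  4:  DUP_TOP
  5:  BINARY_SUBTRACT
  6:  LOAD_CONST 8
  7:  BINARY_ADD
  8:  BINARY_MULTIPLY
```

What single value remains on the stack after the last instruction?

-88

LOAD_CONST 11    [11]
UNARY_NEGATIVE   [-11]
LOAD_CONST 12    [-11, 12]
DUP_TOP          [-11, 12, 12]
BINARY_SUBTRACT  [-11, 0]
LOAD_CONST 8     [-11, 0, 8]
BINARY_ADD       [-11, 8]
BINARY_MULTIPLY  [-88]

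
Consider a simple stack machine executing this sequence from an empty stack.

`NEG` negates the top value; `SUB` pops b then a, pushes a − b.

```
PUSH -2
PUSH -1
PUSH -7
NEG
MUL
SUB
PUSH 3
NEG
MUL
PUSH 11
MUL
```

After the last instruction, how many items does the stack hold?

PUSH -2  -2
PUSH -1  -2 -1
PUSH -7  -2 -1 -7
NEG      -2 -1 7
MUL      -2 -7
SUB      5
PUSH 3   5 3
NEG      5 -3
MUL      -15
PUSH 11  -15 11
MUL      -165

1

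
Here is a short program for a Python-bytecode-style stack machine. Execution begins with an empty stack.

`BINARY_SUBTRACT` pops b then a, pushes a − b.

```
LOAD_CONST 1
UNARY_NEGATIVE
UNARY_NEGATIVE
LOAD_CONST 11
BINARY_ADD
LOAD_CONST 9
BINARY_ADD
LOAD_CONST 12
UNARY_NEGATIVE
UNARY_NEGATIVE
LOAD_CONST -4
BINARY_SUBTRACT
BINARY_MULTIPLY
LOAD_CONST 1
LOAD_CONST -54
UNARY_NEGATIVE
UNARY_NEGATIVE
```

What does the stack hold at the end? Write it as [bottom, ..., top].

LOAD_CONST 1     1
UNARY_NEGATIVE   -1
UNARY_NEGATIVE   1
LOAD_CONST 11    1 11
BINARY_ADD       12
LOAD_CONST 9     12 9
BINARY_ADD       21
LOAD_CONST 12    21 12
UNARY_NEGATIVE   21 -12
UNARY_NEGATIVE   21 12
LOAD_CONST -4    21 12 -4
BINARY_SUBTRACT  21 16
BINARY_MULTIPLY  336
LOAD_CONST 1     336 1
LOAD_CONST -54   336 1 -54
UNARY_NEGATIVE   336 1 54
UNARY_NEGATIVE   336 1 -54

[336, 1, -54]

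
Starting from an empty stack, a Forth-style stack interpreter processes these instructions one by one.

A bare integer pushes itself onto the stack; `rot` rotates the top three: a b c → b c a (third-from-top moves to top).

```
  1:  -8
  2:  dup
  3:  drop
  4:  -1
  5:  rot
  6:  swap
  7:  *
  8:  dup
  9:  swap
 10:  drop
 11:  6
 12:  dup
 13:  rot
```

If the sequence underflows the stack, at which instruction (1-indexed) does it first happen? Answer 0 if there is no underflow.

5

-8    -8
dup   -8 -8
drop  -8
-1    -8 -1
rot  — needs 3 operands, stack has 2 → underflow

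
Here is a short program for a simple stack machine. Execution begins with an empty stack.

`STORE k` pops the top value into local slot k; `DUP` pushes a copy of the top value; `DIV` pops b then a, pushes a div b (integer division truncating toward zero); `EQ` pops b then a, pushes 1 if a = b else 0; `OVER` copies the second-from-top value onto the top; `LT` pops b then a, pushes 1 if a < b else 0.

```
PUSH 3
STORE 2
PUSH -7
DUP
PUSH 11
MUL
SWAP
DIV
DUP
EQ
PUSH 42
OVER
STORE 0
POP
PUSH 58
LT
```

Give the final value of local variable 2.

PUSH 3  : [3]
STORE 2 : []
PUSH -7 : [-7]
DUP     : [-7, -7]
PUSH 11 : [-7, -7, 11]
MUL     : [-7, -77]
SWAP    : [-77, -7]
DIV     : [11]
DUP     : [11, 11]
EQ      : [1]
PUSH 42 : [1, 42]
OVER    : [1, 42, 1]
STORE 0 : [1, 42]
POP     : [1]
PUSH 58 : [1, 58]
LT      : [1]

3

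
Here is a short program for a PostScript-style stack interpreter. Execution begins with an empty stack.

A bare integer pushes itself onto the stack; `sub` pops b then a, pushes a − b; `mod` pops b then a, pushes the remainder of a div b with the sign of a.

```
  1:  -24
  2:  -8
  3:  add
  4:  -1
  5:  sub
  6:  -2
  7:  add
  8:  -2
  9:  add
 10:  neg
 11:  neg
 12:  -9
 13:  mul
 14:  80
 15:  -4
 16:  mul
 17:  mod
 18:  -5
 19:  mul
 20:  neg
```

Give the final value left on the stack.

1575

-24 : -24
-8  : -24 -8
add : -32
-1  : -32 -1
sub : -31
-2  : -31 -2
add : -33
-2  : -33 -2
add : -35
neg : 35
neg : -35
-9  : -35 -9
mul : 315
80  : 315 80
-4  : 315 80 -4
mul : 315 -320
mod : 315
-5  : 315 -5
mul : -1575
neg : 1575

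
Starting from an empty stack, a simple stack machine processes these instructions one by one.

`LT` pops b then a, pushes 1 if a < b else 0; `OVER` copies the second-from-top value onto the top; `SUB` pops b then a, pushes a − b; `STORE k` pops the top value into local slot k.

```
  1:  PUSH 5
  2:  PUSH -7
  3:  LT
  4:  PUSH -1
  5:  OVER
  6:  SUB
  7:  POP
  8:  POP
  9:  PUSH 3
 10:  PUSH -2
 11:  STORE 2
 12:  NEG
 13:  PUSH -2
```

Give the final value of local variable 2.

-2

PUSH 5  -> 5
PUSH -7 -> 5 -7
LT      -> 0
PUSH -1 -> 0 -1
OVER    -> 0 -1 0
SUB     -> 0 -1
POP     -> 0
POP     -> (empty)
PUSH 3  -> 3
PUSH -2 -> 3 -2
STORE 2 -> 3
NEG     -> -3
PUSH -2 -> -3 -2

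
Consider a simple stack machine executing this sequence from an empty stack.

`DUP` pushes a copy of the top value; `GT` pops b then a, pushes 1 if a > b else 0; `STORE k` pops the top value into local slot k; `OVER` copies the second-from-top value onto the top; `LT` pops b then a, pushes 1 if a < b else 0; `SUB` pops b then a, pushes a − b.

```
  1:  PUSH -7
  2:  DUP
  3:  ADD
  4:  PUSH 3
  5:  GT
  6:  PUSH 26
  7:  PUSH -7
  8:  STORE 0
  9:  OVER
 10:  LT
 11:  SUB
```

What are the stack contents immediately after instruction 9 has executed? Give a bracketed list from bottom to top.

PUSH -7 → -7
DUP     → -7 -7
ADD     → -14
PUSH 3  → -14 3
GT      → 0
PUSH 26 → 0 26
PUSH -7 → 0 26 -7
STORE 0 → 0 26
OVER    → 0 26 0

[0, 26, 0]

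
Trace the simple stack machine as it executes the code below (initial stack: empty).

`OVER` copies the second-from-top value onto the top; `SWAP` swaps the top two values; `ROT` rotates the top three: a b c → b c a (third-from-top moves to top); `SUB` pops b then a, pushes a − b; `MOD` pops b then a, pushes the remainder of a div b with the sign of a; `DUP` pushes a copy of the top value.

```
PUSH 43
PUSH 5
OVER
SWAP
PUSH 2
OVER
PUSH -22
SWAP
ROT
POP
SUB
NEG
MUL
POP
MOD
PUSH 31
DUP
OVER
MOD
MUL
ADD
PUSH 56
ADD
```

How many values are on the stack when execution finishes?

PUSH 43   [43]
PUSH 5    [43, 5]
OVER      [43, 5, 43]
SWAP      [43, 43, 5]
PUSH 2    [43, 43, 5, 2]
OVER      [43, 43, 5, 2, 5]
PUSH -22  [43, 43, 5, 2, 5, -22]
SWAP      [43, 43, 5, 2, -22, 5]
ROT       [43, 43, 5, -22, 5, 2]
POP       [43, 43, 5, -22, 5]
SUB       [43, 43, 5, -27]
NEG       [43, 43, 5, 27]
MUL       [43, 43, 135]
POP       [43, 43]
MOD       [0]
PUSH 31   [0, 31]
DUP       [0, 31, 31]
OVER      [0, 31, 31, 31]
MOD       [0, 31, 0]
MUL       [0, 0]
ADD       [0]
PUSH 56   [0, 56]
ADD       [56]

1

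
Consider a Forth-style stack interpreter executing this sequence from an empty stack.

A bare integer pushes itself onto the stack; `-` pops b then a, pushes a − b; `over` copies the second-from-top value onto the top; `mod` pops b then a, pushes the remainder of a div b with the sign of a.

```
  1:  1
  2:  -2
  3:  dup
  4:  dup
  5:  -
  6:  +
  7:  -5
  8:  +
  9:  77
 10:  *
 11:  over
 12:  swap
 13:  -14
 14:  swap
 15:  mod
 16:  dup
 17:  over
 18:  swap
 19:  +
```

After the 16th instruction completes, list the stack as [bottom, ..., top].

1    : 1
-2   : 1 -2
dup  : 1 -2 -2
dup  : 1 -2 -2 -2
-    : 1 -2 0
+    : 1 -2
-5   : 1 -2 -5
+    : 1 -7
77   : 1 -7 77
*    : 1 -539
over : 1 -539 1
swap : 1 1 -539
-14  : 1 1 -539 -14
swap : 1 1 -14 -539
mod  : 1 1 -14
dup  : 1 1 -14 -14

[1, 1, -14, -14]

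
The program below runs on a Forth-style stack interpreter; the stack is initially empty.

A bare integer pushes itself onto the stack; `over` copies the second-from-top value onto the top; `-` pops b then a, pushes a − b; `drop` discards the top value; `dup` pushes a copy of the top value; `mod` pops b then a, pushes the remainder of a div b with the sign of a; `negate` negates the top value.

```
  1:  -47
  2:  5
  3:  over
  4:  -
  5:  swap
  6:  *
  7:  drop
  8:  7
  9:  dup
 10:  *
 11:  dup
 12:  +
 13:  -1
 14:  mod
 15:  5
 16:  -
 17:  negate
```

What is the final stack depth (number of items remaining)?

1

-47    → -47
5      → -47 5
over   → -47 5 -47
-      → -47 52
swap   → 52 -47
*      → -2444
drop   → (empty)
7      → 7
dup    → 7 7
*      → 49
dup    → 49 49
+      → 98
-1     → 98 -1
mod    → 0
5      → 0 5
-      → -5
negate → 5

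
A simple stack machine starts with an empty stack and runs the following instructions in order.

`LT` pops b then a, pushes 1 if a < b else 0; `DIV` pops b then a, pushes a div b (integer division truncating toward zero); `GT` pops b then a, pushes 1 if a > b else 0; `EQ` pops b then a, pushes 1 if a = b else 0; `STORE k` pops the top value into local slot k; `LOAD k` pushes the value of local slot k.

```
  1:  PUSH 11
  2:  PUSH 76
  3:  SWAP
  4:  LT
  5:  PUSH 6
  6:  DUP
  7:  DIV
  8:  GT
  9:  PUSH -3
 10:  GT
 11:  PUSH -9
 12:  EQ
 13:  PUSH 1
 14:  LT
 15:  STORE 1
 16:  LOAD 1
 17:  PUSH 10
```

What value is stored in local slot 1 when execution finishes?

1

PUSH 11 : [11]
PUSH 76 : [11, 76]
SWAP    : [76, 11]
LT      : [0]
PUSH 6  : [0, 6]
DUP     : [0, 6, 6]
DIV     : [0, 1]
GT      : [0]
PUSH -3 : [0, -3]
GT      : [1]
PUSH -9 : [1, -9]
EQ      : [0]
PUSH 1  : [0, 1]
LT      : [1]
STORE 1 : []
LOAD 1  : [1]
PUSH 10 : [1, 10]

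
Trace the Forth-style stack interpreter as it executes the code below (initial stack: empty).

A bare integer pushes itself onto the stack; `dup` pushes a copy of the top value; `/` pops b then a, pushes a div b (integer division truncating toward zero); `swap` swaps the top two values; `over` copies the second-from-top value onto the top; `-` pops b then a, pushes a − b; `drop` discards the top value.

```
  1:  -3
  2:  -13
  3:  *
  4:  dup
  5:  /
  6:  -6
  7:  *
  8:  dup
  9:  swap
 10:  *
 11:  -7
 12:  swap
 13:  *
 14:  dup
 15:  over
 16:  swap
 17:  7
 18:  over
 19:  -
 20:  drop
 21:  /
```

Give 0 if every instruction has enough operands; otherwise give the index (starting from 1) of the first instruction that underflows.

0

-3   → -3
-13  → -3 -13
*    → 39
dup  → 39 39
/    → 1
-6   → 1 -6
*    → -6
dup  → -6 -6
swap → -6 -6
*    → 36
-7   → 36 -7
swap → -7 36
*    → -252
dup  → -252 -252
over → -252 -252 -252
swap → -252 -252 -252
7    → -252 -252 -252 7
over → -252 -252 -252 7 -252
-    → -252 -252 -252 259
drop → -252 -252 -252
/    → -252 1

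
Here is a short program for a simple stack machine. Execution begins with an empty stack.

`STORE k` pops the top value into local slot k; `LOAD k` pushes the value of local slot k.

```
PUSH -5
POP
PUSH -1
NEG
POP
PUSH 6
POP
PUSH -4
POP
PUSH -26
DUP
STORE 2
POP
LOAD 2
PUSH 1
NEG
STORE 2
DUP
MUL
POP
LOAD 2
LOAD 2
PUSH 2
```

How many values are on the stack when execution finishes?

3

PUSH -5   [-5]
POP       []
PUSH -1   [-1]
NEG       [1]
POP       []
PUSH 6    [6]
POP       []
PUSH -4   [-4]
POP       []
PUSH -26  [-26]
DUP       [-26, -26]
STORE 2   [-26]
POP       []
LOAD 2    [-26]
PUSH 1    [-26, 1]
NEG       [-26, -1]
STORE 2   [-26]
DUP       [-26, -26]
MUL       [676]
POP       []
LOAD 2    [-1]
LOAD 2    [-1, -1]
PUSH 2    [-1, -1, 2]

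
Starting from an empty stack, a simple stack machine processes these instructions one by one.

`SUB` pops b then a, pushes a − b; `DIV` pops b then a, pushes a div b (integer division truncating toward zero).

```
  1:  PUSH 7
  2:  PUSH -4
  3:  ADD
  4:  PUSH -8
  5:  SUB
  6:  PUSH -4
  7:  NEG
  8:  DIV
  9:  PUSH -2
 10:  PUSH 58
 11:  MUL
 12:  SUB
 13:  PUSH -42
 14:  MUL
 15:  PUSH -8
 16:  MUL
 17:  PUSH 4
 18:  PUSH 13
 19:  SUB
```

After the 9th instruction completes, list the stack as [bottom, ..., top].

PUSH 7   7
PUSH -4  7 -4
ADD      3
PUSH -8  3 -8
SUB      11
PUSH -4  11 -4
NEG      11 4
DIV      2
PUSH -2  2 -2

[2, -2]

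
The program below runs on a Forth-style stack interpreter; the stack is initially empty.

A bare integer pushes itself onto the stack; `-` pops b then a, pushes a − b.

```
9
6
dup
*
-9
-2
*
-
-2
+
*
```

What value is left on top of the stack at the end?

9   → 9
6   → 9 6
dup → 9 6 6
*   → 9 36
-9  → 9 36 -9
-2  → 9 36 -9 -2
*   → 9 36 18
-   → 9 18
-2  → 9 18 -2
+   → 9 16
*   → 144

144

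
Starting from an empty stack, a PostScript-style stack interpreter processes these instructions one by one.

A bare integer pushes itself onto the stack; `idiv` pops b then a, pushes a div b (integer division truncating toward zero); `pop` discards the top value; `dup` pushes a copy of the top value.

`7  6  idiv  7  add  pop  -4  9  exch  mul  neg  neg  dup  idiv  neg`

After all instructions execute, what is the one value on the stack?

-1

7    -> [7]
6    -> [7, 6]
idiv -> [1]
7    -> [1, 7]
add  -> [8]
pop  -> []
-4   -> [-4]
9    -> [-4, 9]
exch -> [9, -4]
mul  -> [-36]
neg  -> [36]
neg  -> [-36]
dup  -> [-36, -36]
idiv -> [1]
neg  -> [-1]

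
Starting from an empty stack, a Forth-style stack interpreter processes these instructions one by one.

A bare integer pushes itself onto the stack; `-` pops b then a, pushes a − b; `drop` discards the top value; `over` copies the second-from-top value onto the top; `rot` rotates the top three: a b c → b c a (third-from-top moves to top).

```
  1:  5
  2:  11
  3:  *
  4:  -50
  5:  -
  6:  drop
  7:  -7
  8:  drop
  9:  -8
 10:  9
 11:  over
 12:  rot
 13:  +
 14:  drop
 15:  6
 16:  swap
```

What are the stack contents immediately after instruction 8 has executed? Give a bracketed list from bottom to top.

5    → [5]
11   → [5, 11]
*    → [55]
-50  → [55, -50]
-    → [105]
drop → []
-7   → [-7]
drop → []

[]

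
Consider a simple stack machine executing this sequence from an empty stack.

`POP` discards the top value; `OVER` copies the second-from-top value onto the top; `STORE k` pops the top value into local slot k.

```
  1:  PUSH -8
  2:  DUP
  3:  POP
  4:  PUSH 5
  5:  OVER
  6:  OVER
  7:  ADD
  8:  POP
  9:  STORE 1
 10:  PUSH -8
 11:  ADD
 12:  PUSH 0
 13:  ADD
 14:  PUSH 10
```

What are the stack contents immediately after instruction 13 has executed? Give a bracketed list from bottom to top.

PUSH -8  -8
DUP      -8 -8
POP      -8
PUSH 5   -8 5
OVER     -8 5 -8
OVER     -8 5 -8 5
ADD      -8 5 -3
POP      -8 5
STORE 1  -8
PUSH -8  -8 -8
ADD      -16
PUSH 0   -16 0
ADD      -16

[-16]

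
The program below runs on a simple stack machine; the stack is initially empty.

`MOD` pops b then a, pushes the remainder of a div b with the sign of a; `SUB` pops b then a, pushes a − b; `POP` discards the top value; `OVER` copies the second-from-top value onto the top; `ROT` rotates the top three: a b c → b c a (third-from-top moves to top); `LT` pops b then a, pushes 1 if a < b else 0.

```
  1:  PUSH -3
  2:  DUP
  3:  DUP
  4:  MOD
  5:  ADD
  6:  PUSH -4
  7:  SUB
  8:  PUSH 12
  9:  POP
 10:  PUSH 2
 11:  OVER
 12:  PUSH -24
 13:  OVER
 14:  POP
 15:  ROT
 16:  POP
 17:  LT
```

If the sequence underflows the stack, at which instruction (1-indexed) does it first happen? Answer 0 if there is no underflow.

0

PUSH -3  : -3
DUP      : -3 -3
DUP      : -3 -3 -3
MOD      : -3 0
ADD      : -3
PUSH -4  : -3 -4
SUB      : 1
PUSH 12  : 1 12
POP      : 1
PUSH 2   : 1 2
OVER     : 1 2 1
PUSH -24 : 1 2 1 -24
OVER     : 1 2 1 -24 1
POP      : 1 2 1 -24
ROT      : 1 1 -24 2
POP      : 1 1 -24
LT       : 1 0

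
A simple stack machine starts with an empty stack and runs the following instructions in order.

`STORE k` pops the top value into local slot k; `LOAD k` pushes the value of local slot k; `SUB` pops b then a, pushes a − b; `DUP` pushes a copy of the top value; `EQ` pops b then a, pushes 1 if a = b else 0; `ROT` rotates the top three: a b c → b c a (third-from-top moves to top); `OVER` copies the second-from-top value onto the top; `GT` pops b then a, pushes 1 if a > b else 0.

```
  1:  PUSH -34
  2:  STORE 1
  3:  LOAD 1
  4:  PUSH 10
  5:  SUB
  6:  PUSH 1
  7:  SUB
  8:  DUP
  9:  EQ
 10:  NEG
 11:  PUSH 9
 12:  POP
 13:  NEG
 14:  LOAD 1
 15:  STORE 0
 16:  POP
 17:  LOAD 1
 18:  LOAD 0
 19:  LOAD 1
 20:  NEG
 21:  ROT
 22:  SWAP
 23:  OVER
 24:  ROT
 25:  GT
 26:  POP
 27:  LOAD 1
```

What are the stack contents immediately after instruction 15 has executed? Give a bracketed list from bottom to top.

[1]

PUSH -34 -> [-34]
STORE 1  -> []
LOAD 1   -> [-34]
PUSH 10  -> [-34, 10]
SUB      -> [-44]
PUSH 1   -> [-44, 1]
SUB      -> [-45]
DUP      -> [-45, -45]
EQ       -> [1]
NEG      -> [-1]
PUSH 9   -> [-1, 9]
POP      -> [-1]
NEG      -> [1]
LOAD 1   -> [1, -34]
STORE 0  -> [1]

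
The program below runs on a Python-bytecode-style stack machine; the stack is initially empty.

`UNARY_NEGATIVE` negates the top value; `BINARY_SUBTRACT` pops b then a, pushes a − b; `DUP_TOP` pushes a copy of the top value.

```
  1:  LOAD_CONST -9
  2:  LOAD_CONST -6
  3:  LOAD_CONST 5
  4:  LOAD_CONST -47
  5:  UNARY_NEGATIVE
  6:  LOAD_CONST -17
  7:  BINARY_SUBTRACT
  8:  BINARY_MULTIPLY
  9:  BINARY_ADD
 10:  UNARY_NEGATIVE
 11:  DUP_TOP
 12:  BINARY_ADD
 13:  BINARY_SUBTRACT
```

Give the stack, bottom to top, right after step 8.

[-9, -6, 320]

LOAD_CONST -9   -> -9
LOAD_CONST -6   -> -9 -6
LOAD_CONST 5    -> -9 -6 5
LOAD_CONST -47  -> -9 -6 5 -47
UNARY_NEGATIVE  -> -9 -6 5 47
LOAD_CONST -17  -> -9 -6 5 47 -17
BINARY_SUBTRACT -> -9 -6 5 64
BINARY_MULTIPLY -> -9 -6 320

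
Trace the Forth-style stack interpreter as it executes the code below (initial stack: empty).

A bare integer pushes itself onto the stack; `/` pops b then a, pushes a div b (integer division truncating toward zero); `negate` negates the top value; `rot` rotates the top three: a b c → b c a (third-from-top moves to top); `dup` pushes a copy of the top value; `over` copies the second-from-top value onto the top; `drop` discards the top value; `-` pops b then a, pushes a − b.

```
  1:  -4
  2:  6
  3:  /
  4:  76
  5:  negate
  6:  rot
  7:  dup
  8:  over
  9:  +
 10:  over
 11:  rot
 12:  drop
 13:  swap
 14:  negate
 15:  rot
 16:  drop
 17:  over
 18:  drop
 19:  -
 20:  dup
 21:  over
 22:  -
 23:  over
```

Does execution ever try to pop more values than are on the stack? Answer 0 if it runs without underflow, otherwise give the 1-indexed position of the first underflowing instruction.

6

-4     → -4
6      → -4 6
/      → 0
76     → 0 76
negate → 0 -76
rot  — needs 3 operands, stack has 2 → underflow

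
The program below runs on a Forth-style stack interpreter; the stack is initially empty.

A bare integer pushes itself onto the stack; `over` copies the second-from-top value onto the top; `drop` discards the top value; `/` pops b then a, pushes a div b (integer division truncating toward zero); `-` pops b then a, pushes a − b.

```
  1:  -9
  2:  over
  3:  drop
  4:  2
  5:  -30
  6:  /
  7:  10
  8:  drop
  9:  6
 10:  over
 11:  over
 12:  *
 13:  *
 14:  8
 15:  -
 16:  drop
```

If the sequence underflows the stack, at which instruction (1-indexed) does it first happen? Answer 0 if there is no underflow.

-9 : -9
over  — needs 2 operands, stack has 1 → underflow

2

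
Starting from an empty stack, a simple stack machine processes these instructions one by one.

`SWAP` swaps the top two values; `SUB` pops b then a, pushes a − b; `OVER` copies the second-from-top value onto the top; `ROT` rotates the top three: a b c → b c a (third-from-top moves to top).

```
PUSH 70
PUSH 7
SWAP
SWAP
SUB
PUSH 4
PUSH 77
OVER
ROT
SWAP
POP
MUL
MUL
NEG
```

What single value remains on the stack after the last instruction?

PUSH 70 : 70
PUSH 7  : 70 7
SWAP    : 7 70
SWAP    : 70 7
SUB     : 63
PUSH 4  : 63 4
PUSH 77 : 63 4 77
OVER    : 63 4 77 4
ROT     : 63 77 4 4
SWAP    : 63 77 4 4
POP     : 63 77 4
MUL     : 63 308
MUL     : 19404
NEG     : -19404

-19404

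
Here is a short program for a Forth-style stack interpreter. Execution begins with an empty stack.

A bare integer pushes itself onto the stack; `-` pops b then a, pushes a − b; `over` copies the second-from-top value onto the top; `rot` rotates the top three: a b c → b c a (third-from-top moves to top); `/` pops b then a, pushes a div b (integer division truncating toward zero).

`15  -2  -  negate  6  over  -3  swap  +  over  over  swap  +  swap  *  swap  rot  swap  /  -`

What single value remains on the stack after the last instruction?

282

15     → [15]
-2     → [15, -2]
-      → [17]
negate → [-17]
6      → [-17, 6]
over   → [-17, 6, -17]
-3     → [-17, 6, -17, -3]
swap   → [-17, 6, -3, -17]
+      → [-17, 6, -20]
over   → [-17, 6, -20, 6]
over   → [-17, 6, -20, 6, -20]
swap   → [-17, 6, -20, -20, 6]
+      → [-17, 6, -20, -14]
swap   → [-17, 6, -14, -20]
*      → [-17, 6, 280]
swap   → [-17, 280, 6]
rot    → [280, 6, -17]
swap   → [280, -17, 6]
/      → [280, -2]
-      → [282]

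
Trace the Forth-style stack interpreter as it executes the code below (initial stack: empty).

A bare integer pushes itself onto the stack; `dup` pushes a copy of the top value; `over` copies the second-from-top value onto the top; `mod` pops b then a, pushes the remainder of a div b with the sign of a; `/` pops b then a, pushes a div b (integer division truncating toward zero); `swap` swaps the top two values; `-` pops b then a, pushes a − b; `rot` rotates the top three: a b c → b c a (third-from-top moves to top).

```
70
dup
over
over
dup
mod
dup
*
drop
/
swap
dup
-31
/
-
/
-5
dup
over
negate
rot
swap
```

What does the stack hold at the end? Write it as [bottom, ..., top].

70     : [70]
dup    : [70, 70]
over   : [70, 70, 70]
over   : [70, 70, 70, 70]
dup    : [70, 70, 70, 70, 70]
mod    : [70, 70, 70, 0]
dup    : [70, 70, 70, 0, 0]
*      : [70, 70, 70, 0]
drop   : [70, 70, 70]
/      : [70, 1]
swap   : [1, 70]
dup    : [1, 70, 70]
-31    : [1, 70, 70, -31]
/      : [1, 70, -2]
-      : [1, 72]
/      : [0]
-5     : [0, -5]
dup    : [0, -5, -5]
over   : [0, -5, -5, -5]
negate : [0, -5, -5, 5]
rot    : [0, -5, 5, -5]
swap   : [0, -5, -5, 5]

[0, -5, -5, 5]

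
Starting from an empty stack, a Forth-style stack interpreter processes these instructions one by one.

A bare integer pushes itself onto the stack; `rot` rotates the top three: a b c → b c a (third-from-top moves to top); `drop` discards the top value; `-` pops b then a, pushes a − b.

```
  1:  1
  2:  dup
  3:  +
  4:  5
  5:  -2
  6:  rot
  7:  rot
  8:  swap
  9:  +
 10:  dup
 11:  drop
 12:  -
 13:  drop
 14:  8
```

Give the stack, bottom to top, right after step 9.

[-2, 7]

1    → 1
dup  → 1 1
+    → 2
5    → 2 5
-2   → 2 5 -2
rot  → 5 -2 2
rot  → -2 2 5
swap → -2 5 2
+    → -2 7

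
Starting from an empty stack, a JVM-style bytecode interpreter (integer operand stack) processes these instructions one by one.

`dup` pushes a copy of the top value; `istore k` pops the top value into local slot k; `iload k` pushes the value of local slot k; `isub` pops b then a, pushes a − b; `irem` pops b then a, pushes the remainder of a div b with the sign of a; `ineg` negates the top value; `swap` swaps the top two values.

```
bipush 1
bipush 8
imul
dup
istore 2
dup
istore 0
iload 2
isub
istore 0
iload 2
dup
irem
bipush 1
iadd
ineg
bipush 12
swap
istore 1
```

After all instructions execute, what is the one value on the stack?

12

bipush 1  : 1
bipush 8  : 1 8
imul      : 8
dup       : 8 8
istore 2  : 8
dup       : 8 8
istore 0  : 8
iload 2   : 8 8
isub      : 0
istore 0  : (empty)
iload 2   : 8
dup       : 8 8
irem      : 0
bipush 1  : 0 1
iadd      : 1
ineg      : -1
bipush 12 : -1 12
swap      : 12 -1
istore 1  : 12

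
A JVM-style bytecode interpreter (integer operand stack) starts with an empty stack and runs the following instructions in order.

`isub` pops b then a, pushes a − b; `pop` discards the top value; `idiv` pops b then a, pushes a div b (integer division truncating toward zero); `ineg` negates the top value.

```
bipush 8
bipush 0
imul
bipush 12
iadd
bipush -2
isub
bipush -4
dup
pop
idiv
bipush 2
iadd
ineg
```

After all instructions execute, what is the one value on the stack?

1

bipush 8  → [8]
bipush 0  → [8, 0]
imul      → [0]
bipush 12 → [0, 12]
iadd      → [12]
bipush -2 → [12, -2]
isub      → [14]
bipush -4 → [14, -4]
dup       → [14, -4, -4]
pop       → [14, -4]
idiv      → [-3]
bipush 2  → [-3, 2]
iadd      → [-1]
ineg      → [1]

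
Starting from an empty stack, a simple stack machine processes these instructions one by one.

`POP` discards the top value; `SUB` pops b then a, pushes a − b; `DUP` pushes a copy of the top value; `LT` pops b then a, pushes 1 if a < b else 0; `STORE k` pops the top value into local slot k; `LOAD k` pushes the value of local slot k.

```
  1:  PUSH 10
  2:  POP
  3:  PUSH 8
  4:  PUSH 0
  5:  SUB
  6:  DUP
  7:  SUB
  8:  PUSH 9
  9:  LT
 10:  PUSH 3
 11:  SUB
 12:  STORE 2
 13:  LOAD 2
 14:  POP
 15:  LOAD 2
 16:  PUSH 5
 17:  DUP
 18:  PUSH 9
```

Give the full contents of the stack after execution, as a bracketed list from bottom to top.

PUSH 10 -> 10
POP     -> (empty)
PUSH 8  -> 8
PUSH 0  -> 8 0
SUB     -> 8
DUP     -> 8 8
SUB     -> 0
PUSH 9  -> 0 9
LT      -> 1
PUSH 3  -> 1 3
SUB     -> -2
STORE 2 -> (empty)
LOAD 2  -> -2
POP     -> (empty)
LOAD 2  -> -2
PUSH 5  -> -2 5
DUP     -> -2 5 5
PUSH 9  -> -2 5 5 9

[-2, 5, 5, 9]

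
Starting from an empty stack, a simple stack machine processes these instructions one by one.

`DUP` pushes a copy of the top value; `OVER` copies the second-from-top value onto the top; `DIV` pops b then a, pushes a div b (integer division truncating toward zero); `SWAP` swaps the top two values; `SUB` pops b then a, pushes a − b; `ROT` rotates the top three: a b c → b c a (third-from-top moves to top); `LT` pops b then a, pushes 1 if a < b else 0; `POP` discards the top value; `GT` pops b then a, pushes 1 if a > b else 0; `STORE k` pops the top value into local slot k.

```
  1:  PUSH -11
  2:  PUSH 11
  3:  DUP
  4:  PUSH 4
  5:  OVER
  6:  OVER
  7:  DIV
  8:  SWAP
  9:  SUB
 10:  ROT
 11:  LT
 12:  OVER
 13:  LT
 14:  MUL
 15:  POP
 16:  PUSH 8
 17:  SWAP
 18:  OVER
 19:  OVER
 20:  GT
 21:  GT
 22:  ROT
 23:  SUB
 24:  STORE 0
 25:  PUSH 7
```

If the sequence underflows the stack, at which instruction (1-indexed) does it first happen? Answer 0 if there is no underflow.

22

PUSH -11  -11
PUSH 11   -11 11
DUP       -11 11 11
PUSH 4    -11 11 11 4
OVER      -11 11 11 4 11
OVER      -11 11 11 4 11 4
DIV       -11 11 11 4 2
SWAP      -11 11 11 2 4
SUB       -11 11 11 -2
ROT       -11 11 -2 11
LT        -11 11 1
OVER      -11 11 1 11
LT        -11 11 1
MUL       -11 11
POP       -11
PUSH 8    -11 8
SWAP      8 -11
OVER      8 -11 8
OVER      8 -11 8 -11
GT        8 -11 1
GT        8 0
ROT  — needs 3 operands, stack has 2 → underflow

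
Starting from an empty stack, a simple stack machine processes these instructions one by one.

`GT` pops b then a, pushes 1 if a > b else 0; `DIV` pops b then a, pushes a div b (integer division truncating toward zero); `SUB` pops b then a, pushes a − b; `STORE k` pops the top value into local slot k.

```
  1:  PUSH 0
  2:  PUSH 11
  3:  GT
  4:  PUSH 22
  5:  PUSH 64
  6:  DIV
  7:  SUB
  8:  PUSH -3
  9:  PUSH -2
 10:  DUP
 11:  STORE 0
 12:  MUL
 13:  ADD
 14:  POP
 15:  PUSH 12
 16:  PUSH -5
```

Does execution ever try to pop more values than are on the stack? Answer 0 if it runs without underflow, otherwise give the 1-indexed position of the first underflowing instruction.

0

PUSH 0   0
PUSH 11  0 11
GT       0
PUSH 22  0 22
PUSH 64  0 22 64
DIV      0 0
SUB      0
PUSH -3  0 -3
PUSH -2  0 -3 -2
DUP      0 -3 -2 -2
STORE 0  0 -3 -2
MUL      0 6
ADD      6
POP      (empty)
PUSH 12  12
PUSH -5  12 -5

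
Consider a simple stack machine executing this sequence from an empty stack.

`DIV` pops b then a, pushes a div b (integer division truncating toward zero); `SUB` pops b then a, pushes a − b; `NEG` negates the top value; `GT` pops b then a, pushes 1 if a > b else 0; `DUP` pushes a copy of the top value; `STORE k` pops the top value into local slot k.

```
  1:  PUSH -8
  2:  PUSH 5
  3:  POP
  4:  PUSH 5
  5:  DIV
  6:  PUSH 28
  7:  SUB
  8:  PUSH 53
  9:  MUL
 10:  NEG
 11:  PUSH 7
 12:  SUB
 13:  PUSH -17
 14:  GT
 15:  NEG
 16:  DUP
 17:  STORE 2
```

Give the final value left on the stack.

PUSH -8  → [-8]
PUSH 5   → [-8, 5]
POP      → [-8]
PUSH 5   → [-8, 5]
DIV      → [-1]
PUSH 28  → [-1, 28]
SUB      → [-29]
PUSH 53  → [-29, 53]
MUL      → [-1537]
NEG      → [1537]
PUSH 7   → [1537, 7]
SUB      → [1530]
PUSH -17 → [1530, -17]
GT       → [1]
NEG      → [-1]
DUP      → [-1, -1]
STORE 2  → [-1]

-1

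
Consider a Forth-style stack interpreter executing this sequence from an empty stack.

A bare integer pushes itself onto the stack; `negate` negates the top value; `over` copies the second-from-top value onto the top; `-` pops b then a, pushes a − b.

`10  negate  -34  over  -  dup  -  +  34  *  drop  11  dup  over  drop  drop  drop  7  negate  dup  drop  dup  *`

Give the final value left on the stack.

49

10     → 10
negate → -10
-34    → -10 -34
over   → -10 -34 -10
-      → -10 -24
dup    → -10 -24 -24
-      → -10 0
+      → -10
34     → -10 34
*      → -340
drop   → (empty)
11     → 11
dup    → 11 11
over   → 11 11 11
drop   → 11 11
drop   → 11
drop   → (empty)
7      → 7
negate → -7
dup    → -7 -7
drop   → -7
dup    → -7 -7
*      → 49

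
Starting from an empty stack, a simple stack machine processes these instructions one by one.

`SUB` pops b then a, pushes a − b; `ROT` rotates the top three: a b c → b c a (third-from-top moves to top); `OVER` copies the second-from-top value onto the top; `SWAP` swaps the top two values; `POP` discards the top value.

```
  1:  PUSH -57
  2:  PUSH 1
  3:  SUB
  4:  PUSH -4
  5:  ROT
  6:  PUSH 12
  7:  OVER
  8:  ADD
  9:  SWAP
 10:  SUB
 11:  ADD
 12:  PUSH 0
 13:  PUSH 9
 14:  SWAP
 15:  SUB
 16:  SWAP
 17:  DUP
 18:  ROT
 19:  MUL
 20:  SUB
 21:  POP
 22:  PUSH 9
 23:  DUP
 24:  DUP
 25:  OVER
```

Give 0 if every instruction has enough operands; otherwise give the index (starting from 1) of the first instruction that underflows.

PUSH -57  -57
PUSH 1    -57 1
SUB       -58
PUSH -4   -58 -4
ROT  — needs 3 operands, stack has 2 → underflow

5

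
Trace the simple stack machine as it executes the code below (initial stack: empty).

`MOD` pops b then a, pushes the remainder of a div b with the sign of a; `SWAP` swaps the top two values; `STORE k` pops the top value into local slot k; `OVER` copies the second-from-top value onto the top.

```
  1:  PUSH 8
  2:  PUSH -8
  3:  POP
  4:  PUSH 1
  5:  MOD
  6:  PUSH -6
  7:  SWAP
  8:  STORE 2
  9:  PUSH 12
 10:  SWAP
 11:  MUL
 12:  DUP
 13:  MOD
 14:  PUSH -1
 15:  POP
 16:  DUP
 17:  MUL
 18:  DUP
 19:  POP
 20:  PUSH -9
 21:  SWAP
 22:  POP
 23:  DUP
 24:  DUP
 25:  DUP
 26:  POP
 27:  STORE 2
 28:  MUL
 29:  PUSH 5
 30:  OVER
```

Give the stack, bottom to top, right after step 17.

PUSH 8   8
PUSH -8  8 -8
POP      8
PUSH 1   8 1
MOD      0
PUSH -6  0 -6
SWAP     -6 0
STORE 2  -6
PUSH 12  -6 12
SWAP     12 -6
MUL      -72
DUP      -72 -72
MOD      0
PUSH -1  0 -1
POP      0
DUP      0 0
MUL      0

[0]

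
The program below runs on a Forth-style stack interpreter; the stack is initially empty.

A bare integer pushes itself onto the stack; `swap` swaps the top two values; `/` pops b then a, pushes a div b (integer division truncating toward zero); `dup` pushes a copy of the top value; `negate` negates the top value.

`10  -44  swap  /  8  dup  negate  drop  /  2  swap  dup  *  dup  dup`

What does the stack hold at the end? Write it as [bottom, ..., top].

10     -> 10
-44    -> 10 -44
swap   -> -44 10
/      -> -4
8      -> -4 8
dup    -> -4 8 8
negate -> -4 8 -8
drop   -> -4 8
/      -> 0
2      -> 0 2
swap   -> 2 0
dup    -> 2 0 0
*      -> 2 0
dup    -> 2 0 0
dup    -> 2 0 0 0

[2, 0, 0, 0]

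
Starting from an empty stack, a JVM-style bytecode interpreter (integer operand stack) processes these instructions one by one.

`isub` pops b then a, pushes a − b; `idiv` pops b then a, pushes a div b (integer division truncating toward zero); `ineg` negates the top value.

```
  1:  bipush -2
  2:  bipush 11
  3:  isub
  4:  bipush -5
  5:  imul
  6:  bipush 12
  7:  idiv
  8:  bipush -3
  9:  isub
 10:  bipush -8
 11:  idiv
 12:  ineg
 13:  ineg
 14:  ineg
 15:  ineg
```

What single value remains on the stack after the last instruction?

-1

bipush -2 → -2
bipush 11 → -2 11
isub      → -13
bipush -5 → -13 -5
imul      → 65
bipush 12 → 65 12
idiv      → 5
bipush -3 → 5 -3
isub      → 8
bipush -8 → 8 -8
idiv      → -1
ineg      → 1
ineg      → -1
ineg      → 1
ineg      → -1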